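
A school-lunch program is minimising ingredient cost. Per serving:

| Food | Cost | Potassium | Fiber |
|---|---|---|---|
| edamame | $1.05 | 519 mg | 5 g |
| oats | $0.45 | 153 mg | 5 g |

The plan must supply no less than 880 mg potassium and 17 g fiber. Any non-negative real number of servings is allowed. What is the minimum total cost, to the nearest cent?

$2.12

This is a tiny linear program; its minimum lies at a vertex of the feasible set. List the vertices and price them.
edamame only: max(880/519, 17/5) = 3.4 servings → $3.57.
oats only: max(880/153, 17/5) = 5.752 servings → $2.59.
edamame + oats with both tight: 0.9831 servings and 2.417 servings → $2.12.
So the least-cost plan costs $2.12.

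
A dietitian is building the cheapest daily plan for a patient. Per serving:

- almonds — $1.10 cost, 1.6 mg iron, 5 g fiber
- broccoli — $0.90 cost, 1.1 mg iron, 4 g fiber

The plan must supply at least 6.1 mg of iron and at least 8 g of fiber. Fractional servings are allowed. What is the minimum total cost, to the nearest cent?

$4.19

For a min-cost LP with two ≥-constraints, a basic feasible solution has at most two positive variables.
almonds only: max(6.1/1.6, 8/5) = 3.812 servings → $4.19.
broccoli only: max(6.1/1.1, 8/4) = 5.545 servings → $4.99.
almonds + broccoli: the both-tight solution has a negative serving — not a feasible corner.
Cheapest feasible corner: $4.19.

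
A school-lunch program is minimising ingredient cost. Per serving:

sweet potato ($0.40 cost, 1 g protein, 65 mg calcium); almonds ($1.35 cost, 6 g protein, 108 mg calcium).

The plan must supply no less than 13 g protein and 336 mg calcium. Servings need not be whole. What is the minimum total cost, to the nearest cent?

sweet potato only: max(13/1, 336/65) = 13 servings → $5.20.
almonds only: max(13/6, 336/108) = 3.111 servings → $4.20.
sweet potato + almonds with both tight: 2.17 servings and 1.805 servings → $3.30.
The minimum over all feasible corners is $3.30.

$3.30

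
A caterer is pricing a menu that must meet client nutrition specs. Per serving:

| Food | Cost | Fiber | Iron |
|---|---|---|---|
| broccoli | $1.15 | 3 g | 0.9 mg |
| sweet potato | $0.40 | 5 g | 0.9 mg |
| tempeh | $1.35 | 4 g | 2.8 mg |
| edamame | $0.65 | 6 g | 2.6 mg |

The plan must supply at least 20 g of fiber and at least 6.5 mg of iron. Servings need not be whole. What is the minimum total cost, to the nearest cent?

An LP optimum is at a vertex; with two nutrient constraints at most two foods are used. Check each candidate.
broccoli only: max(20/3, 6.5/0.9) = 7.222 servings → $8.31.
sweet potato only: max(20/5, 6.5/0.9) = 7.222 servings → $2.89.
tempeh only: max(20/4, 6.5/2.8) = 5 servings → $6.75.
edamame only: max(20/6, 6.5/2.6) = 3.333 servings → $2.17.
broccoli + sweet potato: intersection lies outside the first quadrant.
broccoli + tempeh with both tight: 6.25 servings and 0.3125 servings → $7.61.
broccoli + edamame with both tight: 5.417 servings and 0.625 servings → $6.64.
sweet potato + tempeh with both tight: 2.885 servings and 1.394 servings → $3.04.
sweet potato + edamame with both tight: 1.711 servings and 1.908 servings → $1.92.
tempeh + edamame: the both-tight solution has a negative serving — not a feasible corner.
So the least-cost plan costs $1.92.

$1.92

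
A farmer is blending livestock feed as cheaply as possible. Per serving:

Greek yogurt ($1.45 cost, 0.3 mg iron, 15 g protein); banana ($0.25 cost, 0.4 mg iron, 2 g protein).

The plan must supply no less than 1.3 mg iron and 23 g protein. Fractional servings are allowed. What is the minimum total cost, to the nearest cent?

Check every corner: each single food scaled to meet both minima, and each pair solved so both constraints bind.
Greek yogurt only: max(1.3/0.3, 23/15) = 4.333 servings → $6.28.
banana only: max(1.3/0.4, 23/2) = 11.5 servings → $2.88.
Greek yogurt + banana with both tight: 1.222 servings and 2.333 servings → $2.36.
The minimum over all feasible corners is $2.36.

$2.36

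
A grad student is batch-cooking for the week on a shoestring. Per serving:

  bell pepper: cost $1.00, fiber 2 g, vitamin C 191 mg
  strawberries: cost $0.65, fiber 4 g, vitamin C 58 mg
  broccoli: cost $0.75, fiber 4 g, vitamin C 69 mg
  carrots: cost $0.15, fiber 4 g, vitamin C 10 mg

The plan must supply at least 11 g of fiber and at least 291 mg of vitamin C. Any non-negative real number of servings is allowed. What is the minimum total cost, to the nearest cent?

With two linear requirements the optimum uses one or two foods; enumerate the corners.
bell pepper only: max(11/2, 291/191) = 5.5 servings → $5.50.
strawberries only: max(11/4, 291/58) = 5.017 servings → $3.26.
broccoli only: max(11/4, 291/69) = 4.217 servings → $3.16.
carrots only: max(11/4, 291/10) = 29.1 servings → $4.37.
bell pepper + strawberries with both tight: 0.8117 servings and 2.344 servings → $2.34.
bell pepper + broccoli with both tight: 0.647 servings and 2.427 servings → $2.47.
bell pepper + carrots with both tight: 1.417 servings and 2.042 servings → $1.72.
strawberries + broccoli: intersection lies outside the first quadrant.
strawberries + carrots with both targets exact would need a negative amount; discard.
broccoli + carrots: intersection lies outside the first quadrant.
The minimum over all feasible corners is $1.72.

$1.72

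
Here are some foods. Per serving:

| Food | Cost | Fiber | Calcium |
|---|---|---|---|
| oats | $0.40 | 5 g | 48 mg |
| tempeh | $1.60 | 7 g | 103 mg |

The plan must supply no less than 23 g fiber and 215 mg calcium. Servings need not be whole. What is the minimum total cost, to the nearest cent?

An LP optimum is at a vertex; with two nutrient constraints at most two foods are used. Check each candidate.
oats only: max(23/5, 215/48) = 4.6 servings → $1.84.
tempeh only: max(23/7, 215/103) = 3.286 servings → $5.26.
oats + tempeh: the both-tight solution has a negative serving — not a feasible corner.
The minimum over all feasible corners is $1.84.

$1.84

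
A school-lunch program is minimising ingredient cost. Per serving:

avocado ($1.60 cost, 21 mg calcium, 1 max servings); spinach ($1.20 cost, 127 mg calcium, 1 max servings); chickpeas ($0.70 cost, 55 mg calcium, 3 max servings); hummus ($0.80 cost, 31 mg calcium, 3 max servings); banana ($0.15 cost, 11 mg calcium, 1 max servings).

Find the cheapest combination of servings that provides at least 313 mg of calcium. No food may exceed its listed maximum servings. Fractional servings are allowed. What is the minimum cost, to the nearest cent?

Cost per mg of calcium: spinach $0.0094, chickpeas $0.0127, banana $0.0136, hummus $0.0258, avocado $0.0762.
Take 1 serving of spinach: +127.0 mg calcium for $1.20 (total $1.20, still need 186.0 mg).
Take 3 servings of chickpeas: +165.0 mg calcium for $2.10 (total $3.30, still need 21.0 mg).
Take 1 serving of banana: +11.0 mg calcium for $0.15 (total $3.45, still need 10.0 mg).
Take 0.3226 servings of hummus: +10.0 mg calcium for $0.26 (total $3.71, still need 0.0 mg).
Filling from the cheapest source first is optimal under one linear minimum: $3.71.

$3.71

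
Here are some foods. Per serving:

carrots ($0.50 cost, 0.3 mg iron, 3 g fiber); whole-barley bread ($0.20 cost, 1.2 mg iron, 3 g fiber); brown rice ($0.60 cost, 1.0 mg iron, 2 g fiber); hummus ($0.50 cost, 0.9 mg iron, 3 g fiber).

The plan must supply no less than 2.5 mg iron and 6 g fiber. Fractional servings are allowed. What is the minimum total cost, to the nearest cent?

$0.42

With two linear requirements the optimum uses one or two foods; enumerate the corners.
carrots only: max(2.5/0.3, 6/3) = 8.333 servings → $4.17.
whole-barley bread only: max(2.5/1.2, 6/3) = 2.083 servings → $0.42.
brown rice only: max(2.5/1.0, 6/2) = 3 servings → $1.80.
hummus only: max(2.5/0.9, 6/3) = 2.778 servings → $1.39.
carrots + whole-barley bread: intersection lies outside the first quadrant.
carrots + brown rice with both tight: 0.4167 servings and 2.375 servings → $1.63.
carrots + hummus: the both-tight solution has a negative serving — not a feasible corner.
whole-barley bread + brown rice with both tight: 1.667 servings and 0.5 servings → $0.63.
whole-barley bread + hummus with both targets exact would need a negative amount; discard.
brown rice + hummus with both tight: 1.75 servings and 0.8333 servings → $1.47.
So the least-cost plan costs $0.42.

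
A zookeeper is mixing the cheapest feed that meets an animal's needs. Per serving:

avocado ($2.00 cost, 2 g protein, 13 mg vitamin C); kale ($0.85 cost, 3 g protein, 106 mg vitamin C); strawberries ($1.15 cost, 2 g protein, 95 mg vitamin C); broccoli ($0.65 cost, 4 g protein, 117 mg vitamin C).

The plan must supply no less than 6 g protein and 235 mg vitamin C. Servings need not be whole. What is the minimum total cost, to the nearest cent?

Compare the cost at each extreme point of the feasible region.
avocado only: max(6/2, 235/13) = 18.08 servings → $36.15.
kale only: max(6/3, 235/106) = 2.217 servings → $1.88.
strawberries only: max(6/2, 235/95) = 3 servings → $3.45.
broccoli only: max(6/4, 235/117) = 2.009 servings → $1.31.
avocado + kale: the both-tight solution has a negative serving — not a feasible corner.
avocado + strawberries with both tight: 0.6098 servings and 2.39 servings → $3.97.
avocado + broccoli: the both-tight solution has a negative serving — not a feasible corner.
kale + strawberries with both tight: 1.37 servings and 0.9452 servings → $2.25.
kale + broccoli: the both-tight solution has a negative serving — not a feasible corner.
strawberries + broccoli with both tight: 1.63 servings and 0.6849 servings → $2.32.
Cheapest feasible corner: $1.31.

$1.31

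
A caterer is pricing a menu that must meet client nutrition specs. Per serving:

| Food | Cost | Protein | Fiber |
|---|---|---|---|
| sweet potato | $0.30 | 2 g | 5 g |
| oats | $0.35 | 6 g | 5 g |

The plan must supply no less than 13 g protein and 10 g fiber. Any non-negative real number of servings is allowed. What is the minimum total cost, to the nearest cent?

$0.76

sweet potato only: max(13/2, 10/5) = 6.5 servings → $1.95.
oats only: max(13/6, 10/5) = 2.167 servings → $0.76.
sweet potato + oats: the both-tight solution has a negative serving — not a feasible corner.
So the least-cost plan costs $0.76.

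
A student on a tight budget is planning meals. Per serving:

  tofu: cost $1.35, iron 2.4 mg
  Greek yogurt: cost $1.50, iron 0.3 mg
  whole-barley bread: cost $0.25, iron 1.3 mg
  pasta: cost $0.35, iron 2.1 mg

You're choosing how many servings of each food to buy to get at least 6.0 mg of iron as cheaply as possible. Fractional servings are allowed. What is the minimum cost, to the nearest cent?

$1.00

Cost per mg of iron: pasta $0.1667, whole-barley bread $0.1923, tofu $0.5625, Greek yogurt $5.0000.
With no serving limits, use only pasta: 6.0 mg / 2.1 mg = 2.857 servings × $0.35 = $1.00.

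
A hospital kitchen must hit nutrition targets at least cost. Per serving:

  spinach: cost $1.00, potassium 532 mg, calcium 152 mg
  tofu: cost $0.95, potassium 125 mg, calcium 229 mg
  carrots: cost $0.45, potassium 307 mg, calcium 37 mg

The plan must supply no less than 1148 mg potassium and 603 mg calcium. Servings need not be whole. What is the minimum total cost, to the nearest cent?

$3.18

This is a tiny linear program; its minimum lies at a vertex of the feasible set. List the vertices and price them.
spinach only: max(1148/532, 603/152) = 3.967 servings → $3.97.
tofu only: max(1148/125, 603/229) = 9.184 servings → $8.72.
carrots only: max(1148/307, 603/37) = 16.3 servings → $7.33.
spinach + tofu with both tight: 1.824 servings and 1.423 servings → $3.18.
spinach + carrots with both targets exact would need a negative amount; discard.
tofu + carrots with both tight: 2.172 servings and 2.855 servings → $3.35.
So the least-cost plan costs $3.18.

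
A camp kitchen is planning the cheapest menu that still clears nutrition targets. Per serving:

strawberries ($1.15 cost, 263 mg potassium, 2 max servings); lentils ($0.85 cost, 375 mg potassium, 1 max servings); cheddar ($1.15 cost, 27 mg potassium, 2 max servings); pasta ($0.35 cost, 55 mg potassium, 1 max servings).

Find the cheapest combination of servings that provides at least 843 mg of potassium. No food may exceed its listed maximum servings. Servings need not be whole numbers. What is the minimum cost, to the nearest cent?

Cost per mg of potassium: lentils $0.0023, strawberries $0.0044, pasta $0.0064, cheddar $0.0426.
Take 1 serving of lentils: +375.0 mg potassium for $0.85 (total $0.85, still need 468.0 mg).
Take 1.779 servings of strawberries: +468.0 mg potassium for $2.05 (total $2.90, still need 0.0 mg).
Filling from the cheapest source first is optimal under one linear minimum: $2.90.

$2.90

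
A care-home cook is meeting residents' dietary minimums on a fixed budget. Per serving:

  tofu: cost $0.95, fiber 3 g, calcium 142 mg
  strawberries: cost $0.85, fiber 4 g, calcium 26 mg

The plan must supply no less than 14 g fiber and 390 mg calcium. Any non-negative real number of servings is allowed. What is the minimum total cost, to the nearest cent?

tofu only: max(14/3, 390/142) = 4.667 servings → $4.43.
strawberries only: max(14/4, 390/26) = 15 servings → $12.75.
tofu + strawberries with both tight: 2.441 servings and 1.669 servings → $3.74.
The minimum over all feasible corners is $3.74.

$3.74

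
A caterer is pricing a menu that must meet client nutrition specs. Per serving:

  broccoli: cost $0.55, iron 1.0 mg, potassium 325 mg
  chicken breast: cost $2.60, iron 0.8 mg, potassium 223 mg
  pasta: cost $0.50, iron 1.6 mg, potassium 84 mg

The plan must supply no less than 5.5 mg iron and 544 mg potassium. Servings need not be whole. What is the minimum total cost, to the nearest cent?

The cheapest plan sits at a corner of the feasible region — with two constraints it uses at most two foods.
broccoli only: max(5.5/1.0, 544/325) = 5.5 servings → $3.02.
chicken breast only: max(5.5/0.8, 544/223) = 6.875 servings → $17.88.
pasta only: max(5.5/1.6, 544/84) = 6.476 servings → $3.24.
broccoli + chicken breast: intersection lies outside the first quadrant.
broccoli + pasta with both tight: 0.9367 servings and 2.852 servings → $1.94.
chicken breast + pasta with both tight: 1.41 servings and 2.732 servings → $5.03.
So the least-cost plan costs $1.94.

$1.94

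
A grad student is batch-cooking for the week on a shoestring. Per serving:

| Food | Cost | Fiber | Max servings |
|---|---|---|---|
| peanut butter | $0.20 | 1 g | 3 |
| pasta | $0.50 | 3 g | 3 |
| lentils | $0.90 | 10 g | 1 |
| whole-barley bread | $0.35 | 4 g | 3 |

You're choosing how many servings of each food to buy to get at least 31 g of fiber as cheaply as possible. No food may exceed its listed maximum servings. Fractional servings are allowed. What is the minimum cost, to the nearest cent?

$3.45

Cost per g of fiber: whole-barley bread $0.0875, lentils $0.0900, pasta $0.1667, peanut butter $0.2000.
Take 3 servings of whole-barley bread: +12.0 g fiber for $1.05 (total $1.05, still need 19.0 g).
Take 1 serving of lentils: +10.0 g fiber for $0.90 (total $1.95, still need 9.0 g).
Take 3 servings of pasta: +9.0 g fiber for $1.50 (total $3.45, still need 0.0 g).
Filling from the cheapest source first is optimal under one linear minimum: $3.45.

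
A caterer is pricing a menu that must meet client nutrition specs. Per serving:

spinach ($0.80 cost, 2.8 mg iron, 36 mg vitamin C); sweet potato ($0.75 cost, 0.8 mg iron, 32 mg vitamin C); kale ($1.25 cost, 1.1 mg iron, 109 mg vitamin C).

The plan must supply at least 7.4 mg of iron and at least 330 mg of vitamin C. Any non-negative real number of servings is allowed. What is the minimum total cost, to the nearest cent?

The cheapest plan sits at a corner of the feasible region — with two constraints it uses at most two foods.
spinach only: max(7.4/2.8, 330/36) = 9.167 servings → $7.33.
sweet potato only: max(7.4/0.8, 330/32) = 10.31 servings → $7.73.
kale only: max(7.4/1.1, 330/109) = 6.727 servings → $8.41.
spinach + sweet potato with both targets exact would need a negative amount; discard.
spinach + kale with both tight: 1.67 servings and 2.476 servings → $4.43.
sweet potato + kale with both tight: 8.531 servings and 0.5231 servings → $7.05.
So the least-cost plan costs $4.43.

$4.43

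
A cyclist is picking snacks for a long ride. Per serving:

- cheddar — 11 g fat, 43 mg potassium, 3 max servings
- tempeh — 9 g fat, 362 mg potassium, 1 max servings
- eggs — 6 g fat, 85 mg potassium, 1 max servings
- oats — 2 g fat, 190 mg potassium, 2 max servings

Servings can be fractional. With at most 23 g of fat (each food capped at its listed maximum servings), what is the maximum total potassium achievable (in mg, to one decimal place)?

Potassium per g fat: oats 95, tempeh 40.22, eggs 14.17, cheddar 3.909.
Take 2 servings of oats: uses 4 g fat, +380.0 mg potassium (running total 380.0 mg).
Take 1 serving of tempeh: uses 9 g fat, +362.0 mg potassium (running total 742.0 mg).
Take 1 serving of eggs: uses 6 g fat, +85.0 mg potassium (running total 827.0 mg).
Take 0.3636 servings of cheddar: uses 4 g fat, +15.6 mg potassium (running total 842.6 mg).
Filling greedily by potassium-per-g fat is optimal for one linear limit, giving 842.6 mg.

842.6 mg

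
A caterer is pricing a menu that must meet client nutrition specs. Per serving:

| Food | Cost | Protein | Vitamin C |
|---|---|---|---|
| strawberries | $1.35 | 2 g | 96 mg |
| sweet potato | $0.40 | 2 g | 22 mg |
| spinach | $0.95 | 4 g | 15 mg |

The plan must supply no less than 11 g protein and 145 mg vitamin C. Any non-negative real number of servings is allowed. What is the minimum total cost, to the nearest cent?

$2.51

For a min-cost LP with two ≥-constraints, a basic feasible solution has at most two positive variables.
strawberries only: max(11/2, 145/96) = 5.5 servings → $7.42.
sweet potato only: max(11/2, 145/22) = 6.591 servings → $2.64.
spinach only: max(11/4, 145/15) = 9.667 servings → $9.18.
strawberries + sweet potato with both tight: 0.3243 servings and 5.176 servings → $2.51.
strawberries + spinach with both tight: 1.172 servings and 2.164 servings → $3.64.
sweet potato + spinach with both targets exact would need a negative amount; discard.
Cheapest feasible corner: $2.51.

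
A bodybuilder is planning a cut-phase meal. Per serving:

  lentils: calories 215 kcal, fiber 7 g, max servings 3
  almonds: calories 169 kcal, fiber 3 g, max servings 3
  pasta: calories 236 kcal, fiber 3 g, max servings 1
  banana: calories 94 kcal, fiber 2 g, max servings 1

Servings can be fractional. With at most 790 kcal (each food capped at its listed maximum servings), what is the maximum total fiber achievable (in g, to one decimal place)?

Fiber per kcal: lentils 0.03256, banana 0.02128, almonds 0.01775, pasta 0.01271.
Take 3 servings of lentils: uses 645 kcal, +21.0 g fiber (running total 21.0 g).
Take 1 serving of banana: uses 94 kcal, +2.0 g fiber (running total 23.0 g).
Take 0.3018 servings of almonds: uses 51 kcal, +0.9 g fiber (running total 23.9 g).
Filling greedily by fiber-per-kcal is optimal for one linear limit, giving 23.9 g.

23.9 g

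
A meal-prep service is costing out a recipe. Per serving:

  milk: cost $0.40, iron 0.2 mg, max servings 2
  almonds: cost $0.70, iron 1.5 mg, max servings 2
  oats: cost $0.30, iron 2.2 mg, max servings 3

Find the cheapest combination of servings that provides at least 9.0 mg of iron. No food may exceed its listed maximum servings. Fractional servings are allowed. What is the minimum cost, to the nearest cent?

$2.02

Cost per mg of iron: oats $0.1364, almonds $0.4667, milk $2.0000.
Take 3 servings of oats: +6.6 mg iron for $0.90 (total $0.90, still need 2.4 mg).
Take 1.6 servings of almonds: +2.4 mg iron for $1.12 (total $2.02, still need 0.0 mg).
Greedy by cheapest-per-mg is optimal for a single linear constraint, so the minimum cost is $2.02.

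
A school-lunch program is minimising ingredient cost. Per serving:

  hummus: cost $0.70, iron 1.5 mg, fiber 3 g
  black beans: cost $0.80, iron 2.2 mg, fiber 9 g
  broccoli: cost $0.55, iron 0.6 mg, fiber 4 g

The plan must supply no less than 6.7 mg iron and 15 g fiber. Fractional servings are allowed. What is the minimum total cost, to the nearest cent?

hummus only: max(6.7/1.5, 15/3) = 5 servings → $3.50.
black beans only: max(6.7/2.2, 15/9) = 3.045 servings → $2.44.
broccoli only: max(6.7/0.6, 15/4) = 11.17 servings → $6.14.
hummus + black beans with both tight: 3.957 servings and 0.3478 servings → $3.05.
hummus + broccoli with both tight: 4.238 servings and 0.5714 servings → $3.28.
black beans + broccoli: the both-tight solution has a negative serving — not a feasible corner.
So the least-cost plan costs $2.44.

$2.44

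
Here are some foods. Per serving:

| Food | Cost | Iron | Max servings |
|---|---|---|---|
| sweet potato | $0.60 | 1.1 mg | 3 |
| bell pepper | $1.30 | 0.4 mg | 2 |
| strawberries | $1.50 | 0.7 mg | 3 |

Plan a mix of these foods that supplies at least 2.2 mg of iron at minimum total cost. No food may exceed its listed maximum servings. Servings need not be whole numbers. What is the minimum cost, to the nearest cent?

Cost per mg of iron: sweet potato $0.5455, strawberries $2.1429, bell pepper $3.2500.
Take 2 servings of sweet potato: +2.2 mg iron for $1.20 (total $1.20, still need 0.0 mg).
Filling from the cheapest source first is optimal under one linear minimum: $1.20.

$1.20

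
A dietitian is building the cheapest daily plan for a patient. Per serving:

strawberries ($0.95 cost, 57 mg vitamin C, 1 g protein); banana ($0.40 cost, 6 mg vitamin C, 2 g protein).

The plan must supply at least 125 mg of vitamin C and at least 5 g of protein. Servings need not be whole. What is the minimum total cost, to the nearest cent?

Minimising a linear cost over {vitamin C ≥ 125, protein ≥ 5, servings ≥ 0} — the optimum is at a vertex, using one or two foods.
strawberries only: max(125/57, 5/1) = 5 servings → $4.75.
banana only: max(125/6, 5/2) = 20.83 servings → $8.33.
strawberries + banana with both tight: 2.037 servings and 1.481 servings → $2.53.
So the least-cost plan costs $2.53.

$2.53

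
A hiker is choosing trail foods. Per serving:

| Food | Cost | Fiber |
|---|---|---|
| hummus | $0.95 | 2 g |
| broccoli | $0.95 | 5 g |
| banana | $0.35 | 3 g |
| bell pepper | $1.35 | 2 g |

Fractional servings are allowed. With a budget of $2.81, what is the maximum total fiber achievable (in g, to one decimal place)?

24.1 g

Fiber per dollar: banana 8.571, broccoli 5.263, hummus 2.105, bell pepper 1.481.
With no serving limits, spend the whole cost allowance on banana: $2.81 / $0.35 × 3 g = 24.1 g.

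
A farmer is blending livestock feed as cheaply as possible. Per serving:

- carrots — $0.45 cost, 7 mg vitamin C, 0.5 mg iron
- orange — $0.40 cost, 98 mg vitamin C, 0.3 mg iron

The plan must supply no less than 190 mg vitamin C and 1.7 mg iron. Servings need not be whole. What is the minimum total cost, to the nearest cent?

Two binding constraints pin down two serving amounts, so the optimal mix uses at most two foods. The candidates are each food alone (scaled to the tighter of vitamin C/iron) and each pair with both constraints tight.
carrots only: max(190/7, 1.7/0.5) = 27.14 servings → $12.21.
orange only: max(190/98, 1.7/0.3) = 5.667 servings → $2.27.
carrots + orange with both tight: 2.337 servings and 1.772 servings → $1.76.
So the least-cost plan costs $1.76.

$1.76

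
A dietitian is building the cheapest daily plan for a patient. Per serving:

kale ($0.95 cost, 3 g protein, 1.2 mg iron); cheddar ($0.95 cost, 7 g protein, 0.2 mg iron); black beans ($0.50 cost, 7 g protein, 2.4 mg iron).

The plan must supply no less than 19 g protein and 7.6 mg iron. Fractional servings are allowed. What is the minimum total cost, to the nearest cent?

$1.58

At the optimum either one food covers both requirements or two foods hit both targets exactly; no other combination can be cheaper.
kale only: max(19/3, 7.6/1.2) = 6.333 servings → $6.02.
cheddar only: max(19/7, 7.6/0.2) = 38 servings → $36.10.
black beans only: max(19/7, 7.6/2.4) = 3.167 servings → $1.58.
kale + cheddar with both tight: 6.333 servings and 0 servings → $6.02.
kale + black beans with both tight: 6.333 servings and 0 servings → $6.02.
cheddar + black beans: intersection lies outside the first quadrant.
So the least-cost plan costs $1.58.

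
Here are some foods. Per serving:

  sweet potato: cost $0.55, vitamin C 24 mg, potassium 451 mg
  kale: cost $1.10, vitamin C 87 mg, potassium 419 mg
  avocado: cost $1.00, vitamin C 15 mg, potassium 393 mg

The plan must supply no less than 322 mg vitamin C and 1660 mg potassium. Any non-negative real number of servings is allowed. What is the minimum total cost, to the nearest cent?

$4.15

A basic optimal solution has at most two foods positive. Try each food alone and each pair with both targets met exactly.
sweet potato only: max(322/24, 1660/451) = 13.42 servings → $7.38.
kale only: max(322/87, 1660/419) = 3.962 servings → $4.36.
avocado only: max(322/15, 1660/393) = 21.47 servings → $21.47.
sweet potato + kale with both tight: 0.3256 servings and 3.611 servings → $4.15.
sweet potato + avocado with both targets exact would need a negative amount; discard.
kale + avocado with both tight: 3.642 servings and 0.3405 servings → $4.35.
The minimum over all feasible corners is $4.15.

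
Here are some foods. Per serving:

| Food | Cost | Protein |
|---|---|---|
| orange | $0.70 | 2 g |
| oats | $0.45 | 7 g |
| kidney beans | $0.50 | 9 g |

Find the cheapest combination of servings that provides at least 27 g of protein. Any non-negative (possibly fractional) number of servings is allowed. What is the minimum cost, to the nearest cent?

$1.50

Cost per g of protein: kidney beans $0.0556, oats $0.0643, orange $0.3500.
With no serving limits, use only kidney beans: 27 g / 9 g = 3 servings × $0.50 = $1.50.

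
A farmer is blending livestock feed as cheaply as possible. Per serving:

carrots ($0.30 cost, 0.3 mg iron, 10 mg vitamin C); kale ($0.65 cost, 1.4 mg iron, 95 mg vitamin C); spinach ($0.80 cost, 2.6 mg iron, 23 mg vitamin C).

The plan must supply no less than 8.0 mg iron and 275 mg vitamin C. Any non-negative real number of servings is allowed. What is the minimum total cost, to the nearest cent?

$3.00

A basic optimal solution has at most two foods positive. Try each food alone and each pair with both targets met exactly.
carrots only: max(8.0/0.3, 275/10) = 27.5 servings → $8.25.
kale only: max(8.0/1.4, 275/95) = 5.714 servings → $3.71.
spinach only: max(8.0/2.6, 275/23) = 11.96 servings → $9.57.
carrots + kale with both tight: 25.86 servings and 0.1724 servings → $7.87.
carrots + spinach with both targets exact would need a negative amount; discard.
kale + spinach with both tight: 2.472 servings and 1.746 servings → $3.00.
Cheapest feasible corner: $3.00.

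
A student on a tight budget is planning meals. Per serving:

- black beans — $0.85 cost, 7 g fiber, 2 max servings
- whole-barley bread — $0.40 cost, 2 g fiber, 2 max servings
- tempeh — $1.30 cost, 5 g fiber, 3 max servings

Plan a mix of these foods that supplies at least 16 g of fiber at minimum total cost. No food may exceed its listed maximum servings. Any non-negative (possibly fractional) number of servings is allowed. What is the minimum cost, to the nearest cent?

Cost per g of fiber: black beans $0.1214, whole-barley bread $0.2000, tempeh $0.2600.
Take 2 servings of black beans: +14.0 g fiber for $1.70 (total $1.70, still need 2.0 g).
Take 1 serving of whole-barley bread: +2.0 g fiber for $0.40 (total $2.10, still need 0.0 g).
Filling from the cheapest source first is optimal under one linear minimum: $2.10.

$2.10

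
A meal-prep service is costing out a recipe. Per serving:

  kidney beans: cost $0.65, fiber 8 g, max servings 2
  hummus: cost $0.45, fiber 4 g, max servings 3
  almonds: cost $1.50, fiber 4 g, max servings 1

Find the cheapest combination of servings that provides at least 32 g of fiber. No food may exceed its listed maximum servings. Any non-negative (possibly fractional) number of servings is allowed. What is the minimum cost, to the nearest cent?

$4.15

Cost per g of fiber: kidney beans $0.0813, hummus $0.1125, almonds $0.3750.
Take 2 servings of kidney beans: +16.0 g fiber for $1.30 (total $1.30, still need 16.0 g).
Take 3 servings of hummus: +12.0 g fiber for $1.35 (total $2.65, still need 4.0 g).
Take 1 serving of almonds: +4.0 g fiber for $1.50 (total $4.15, still need 0.0 g).
Greedy by cheapest-per-g is optimal for a single linear constraint, so the minimum cost is $4.15.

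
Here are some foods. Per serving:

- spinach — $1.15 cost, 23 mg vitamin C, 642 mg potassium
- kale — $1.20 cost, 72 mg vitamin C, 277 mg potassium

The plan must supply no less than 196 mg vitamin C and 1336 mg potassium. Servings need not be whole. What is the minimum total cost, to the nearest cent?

spinach only: max(196/23, 1336/642) = 8.522 servings → $9.80.
kale only: max(196/72, 1336/277) = 4.823 servings → $5.79.
spinach + kale with both tight: 1.051 servings and 2.386 servings → $4.07.
The minimum over all feasible corners is $4.07.

$4.07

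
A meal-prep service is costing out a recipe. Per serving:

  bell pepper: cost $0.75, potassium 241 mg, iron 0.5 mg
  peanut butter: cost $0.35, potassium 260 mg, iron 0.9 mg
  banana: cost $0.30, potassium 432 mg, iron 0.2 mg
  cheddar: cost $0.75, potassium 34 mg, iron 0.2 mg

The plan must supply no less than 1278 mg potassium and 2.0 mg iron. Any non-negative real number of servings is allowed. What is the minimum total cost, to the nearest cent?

Minimising a linear cost over {potassium ≥ 1278, iron ≥ 2.0, servings ≥ 0} — the optimum is at a vertex, using one or two foods.
bell pepper only: max(1278/241, 2.0/0.5) = 5.303 servings → $3.98.
peanut butter only: max(1278/260, 2.0/0.9) = 4.915 servings → $1.72.
banana only: max(1278/432, 2.0/0.2) = 10 servings → $3.00.
cheddar only: max(1278/34, 2.0/0.2) = 37.59 servings → $28.19.
bell pepper + peanut butter with both targets exact would need a negative amount; discard.
bell pepper + banana with both tight: 3.626 servings and 0.9356 servings → $3.00.
bell pepper + cheddar: the both-tight solution has a negative serving — not a feasible corner.
peanut butter + banana with both tight: 1.806 servings and 1.871 servings → $1.19.
peanut butter + cheddar: the both-tight solution has a negative serving — not a feasible corner.
banana + cheddar with both tight: 2.357 servings and 7.643 servings → $6.44.
So the least-cost plan costs $1.19.

$1.19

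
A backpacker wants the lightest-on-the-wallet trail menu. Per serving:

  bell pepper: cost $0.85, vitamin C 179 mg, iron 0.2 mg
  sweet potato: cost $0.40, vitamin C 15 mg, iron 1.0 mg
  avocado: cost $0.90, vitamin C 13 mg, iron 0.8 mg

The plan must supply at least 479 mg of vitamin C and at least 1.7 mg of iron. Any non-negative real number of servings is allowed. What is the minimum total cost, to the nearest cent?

$2.66

This is a tiny linear program; its minimum lies at a vertex of the feasible set. List the vertices and price them.
bell pepper only: max(479/179, 1.7/0.2) = 8.5 servings → $7.22.
sweet potato only: max(479/15, 1.7/1.0) = 31.93 servings → $12.77.
avocado only: max(479/13, 1.7/0.8) = 36.85 servings → $33.16.
bell pepper + sweet potato with both tight: 2.577 servings and 1.185 servings → $2.66.
bell pepper + avocado with both tight: 2.568 servings and 1.483 servings → $3.52.
sweet potato + avocado: intersection lies outside the first quadrant.
Cheapest feasible corner: $2.66.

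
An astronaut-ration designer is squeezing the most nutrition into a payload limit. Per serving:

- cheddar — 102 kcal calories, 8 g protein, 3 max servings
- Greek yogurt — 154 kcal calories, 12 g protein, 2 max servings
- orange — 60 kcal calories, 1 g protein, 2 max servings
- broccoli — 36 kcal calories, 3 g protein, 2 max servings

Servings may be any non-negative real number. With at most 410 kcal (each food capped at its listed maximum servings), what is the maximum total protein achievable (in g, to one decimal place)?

Protein per kcal: broccoli 0.08333, cheddar 0.07843, Greek yogurt 0.07792, orange 0.01667.
Take 2 servings of broccoli: uses 72 kcal, +6.0 g protein (running total 6.0 g).
Take 3 servings of cheddar: uses 306 kcal, +24.0 g protein (running total 30.0 g).
Take 0.2078 servings of Greek yogurt: uses 32 kcal, +2.5 g protein (running total 32.5 g).
Greedy by best ratio exhausts the calories allowance optimally: 32.5 g.

32.5 g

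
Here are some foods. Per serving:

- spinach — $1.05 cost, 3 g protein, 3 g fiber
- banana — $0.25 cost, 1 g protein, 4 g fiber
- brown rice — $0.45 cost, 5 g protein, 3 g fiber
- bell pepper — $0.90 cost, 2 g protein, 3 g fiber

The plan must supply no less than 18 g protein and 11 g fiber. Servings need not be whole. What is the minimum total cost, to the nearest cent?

With two linear requirements the optimum uses one or two foods; enumerate the corners.
spinach only: max(18/3, 11/3) = 6 servings → $6.30.
banana only: max(18/1, 11/4) = 18 servings → $4.50.
brown rice only: max(18/5, 11/3) = 3.667 servings → $1.65.
bell pepper only: max(18/2, 11/3) = 9 servings → $8.10.
spinach + banana: the both-tight solution has a negative serving — not a feasible corner.
spinach + brown rice with both tight: 0.1667 servings and 3.5 servings → $1.75.
spinach + bell pepper: the both-tight solution has a negative serving — not a feasible corner.
banana + brown rice with both tight: 0.05882 servings and 3.588 servings → $1.63.
banana + bell pepper: the both-tight solution has a negative serving — not a feasible corner.
brown rice + bell pepper with both tight: 3.556 servings and 0.1111 servings → $1.70.
The minimum over all feasible corners is $1.63.

$1.63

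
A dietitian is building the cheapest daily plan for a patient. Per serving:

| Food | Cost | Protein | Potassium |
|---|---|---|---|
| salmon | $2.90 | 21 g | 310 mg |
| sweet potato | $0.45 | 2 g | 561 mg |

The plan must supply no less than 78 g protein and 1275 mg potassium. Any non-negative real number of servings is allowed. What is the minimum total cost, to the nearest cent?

Check every corner: each single food scaled to meet both minima, and each pair solved so both constraints bind.
salmon only: max(78/21, 1275/310) = 4.113 servings → $11.93.
sweet potato only: max(78/2, 1275/561) = 39 servings → $17.55.
salmon + sweet potato with both tight: 3.692 servings and 0.2325 servings → $10.81.
Cheapest feasible corner: $10.81.

$10.81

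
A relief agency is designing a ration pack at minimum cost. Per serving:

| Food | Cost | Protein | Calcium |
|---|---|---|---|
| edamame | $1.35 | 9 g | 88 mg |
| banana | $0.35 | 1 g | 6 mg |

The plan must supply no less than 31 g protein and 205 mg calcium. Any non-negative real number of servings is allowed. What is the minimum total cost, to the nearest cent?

$4.65

Two binding constraints pin down two serving amounts, so the optimal mix uses at most two foods. The candidates are each food alone (scaled to the tighter of protein/calcium) and each pair with both constraints tight.
edamame only: max(31/9, 205/88) = 3.444 servings → $4.65.
banana only: max(31/1, 205/6) = 34.17 servings → $11.96.
edamame + banana with both tight: 0.5588 servings and 25.97 servings → $9.84.
Cheapest feasible corner: $4.65.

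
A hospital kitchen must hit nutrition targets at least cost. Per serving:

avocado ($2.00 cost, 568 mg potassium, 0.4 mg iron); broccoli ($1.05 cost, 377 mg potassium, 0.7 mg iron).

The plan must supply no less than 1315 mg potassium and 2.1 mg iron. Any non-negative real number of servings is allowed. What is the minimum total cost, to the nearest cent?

A basic optimal solution has at most two foods positive. Try each food alone and each pair with both targets met exactly.
avocado only: max(1315/568, 2.1/0.4) = 5.25 servings → $10.50.
broccoli only: max(1315/377, 2.1/0.7) = 3.488 servings → $3.66.
avocado + broccoli with both tight: 0.5219 servings and 2.702 servings → $3.88.
So the least-cost plan costs $3.66.

$3.66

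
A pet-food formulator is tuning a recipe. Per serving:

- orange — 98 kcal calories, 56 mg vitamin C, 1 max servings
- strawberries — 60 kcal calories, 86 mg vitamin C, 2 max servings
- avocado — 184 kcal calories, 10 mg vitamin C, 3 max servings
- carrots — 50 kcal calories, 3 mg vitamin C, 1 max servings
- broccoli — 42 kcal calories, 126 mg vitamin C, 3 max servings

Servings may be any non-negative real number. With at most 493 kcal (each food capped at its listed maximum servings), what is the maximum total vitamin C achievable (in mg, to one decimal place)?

Vitamin C per kcal: broccoli 3, strawberries 1.433, orange 0.5714, carrots 0.06, avocado 0.05435.
Take 3 servings of broccoli: uses 126 kcal, +378.0 mg vitamin C (running total 378.0 mg).
Take 2 servings of strawberries: uses 120 kcal, +172.0 mg vitamin C (running total 550.0 mg).
Take 1 serving of orange: uses 98 kcal, +56.0 mg vitamin C (running total 606.0 mg).
Take 1 serving of carrots: uses 50 kcal, +3.0 mg vitamin C (running total 609.0 mg).
Take 0.538 servings of avocado: uses 99 kcal, +5.4 mg vitamin C (running total 614.4 mg).
Filling greedily by vitamin C-per-kcal is optimal for one linear limit, giving 614.4 mg.

614.4 mg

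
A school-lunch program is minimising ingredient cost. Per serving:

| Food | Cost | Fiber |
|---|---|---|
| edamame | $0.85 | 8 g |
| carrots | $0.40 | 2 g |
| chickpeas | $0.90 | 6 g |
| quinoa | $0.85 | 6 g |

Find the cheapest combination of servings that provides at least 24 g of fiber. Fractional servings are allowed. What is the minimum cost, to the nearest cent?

Cost per g of fiber: edamame $0.1062, quinoa $0.1417, chickpeas $0.1500, carrots $0.2000.
With no serving limits, use only edamame: 24 g / 8 g = 3 servings × $0.85 = $2.55.

$2.55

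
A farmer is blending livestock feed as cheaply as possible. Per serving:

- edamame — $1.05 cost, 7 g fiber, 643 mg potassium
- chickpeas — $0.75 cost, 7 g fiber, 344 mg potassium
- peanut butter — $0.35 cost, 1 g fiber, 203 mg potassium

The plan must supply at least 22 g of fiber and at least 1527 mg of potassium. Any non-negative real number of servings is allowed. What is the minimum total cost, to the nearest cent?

$2.80

Minimising a linear cost over {fiber ≥ 22, potassium ≥ 1527, servings ≥ 0} — the optimum is at a vertex, using one or two foods.
edamame only: max(22/7, 1527/643) = 3.143 servings → $3.30.
chickpeas only: max(22/7, 1527/344) = 4.439 servings → $3.33.
peanut butter only: max(22/1, 1527/203) = 22 servings → $7.70.
edamame + chickpeas with both tight: 1.491 servings and 1.652 servings → $2.80.
edamame + peanut butter: the both-tight solution has a negative serving — not a feasible corner.
chickpeas + peanut butter with both tight: 2.729 servings and 2.898 servings → $3.06.
So the least-cost plan costs $2.80.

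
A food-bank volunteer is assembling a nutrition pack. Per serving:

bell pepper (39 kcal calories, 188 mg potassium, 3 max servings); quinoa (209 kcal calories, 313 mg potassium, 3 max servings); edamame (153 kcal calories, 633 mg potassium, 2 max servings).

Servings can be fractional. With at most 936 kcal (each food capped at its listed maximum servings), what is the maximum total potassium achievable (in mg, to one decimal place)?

Potassium per kcal: bell pepper 4.821, edamame 4.137, quinoa 1.498.
Take 3 servings of bell pepper: uses 117 kcal, +564.0 mg potassium (running total 564.0 mg).
Take 2 servings of edamame: uses 306 kcal, +1266.0 mg potassium (running total 1830.0 mg).
Take 2.455 servings of quinoa: uses 513 kcal, +768.3 mg potassium (running total 2598.3 mg).
Filling greedily by potassium-per-kcal is optimal for one linear limit, giving 2598.3 mg.

2598.3 mg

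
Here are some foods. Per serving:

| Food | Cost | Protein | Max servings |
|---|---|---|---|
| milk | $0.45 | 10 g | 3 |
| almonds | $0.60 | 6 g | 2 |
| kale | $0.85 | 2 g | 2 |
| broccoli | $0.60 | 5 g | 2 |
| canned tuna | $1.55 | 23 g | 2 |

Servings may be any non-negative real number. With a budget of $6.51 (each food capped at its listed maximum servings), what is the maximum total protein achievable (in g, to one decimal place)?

95.2 g

Protein per dollar: milk 22.22, canned tuna 14.84, almonds 10, broccoli 8.333, kale 2.353.
Take 3 servings of milk: spends $1.35, +30.0 g protein (running total 30.0 g).
Take 2 servings of canned tuna: spends $3.10, +46.0 g protein (running total 76.0 g).
Take 2 servings of almonds: spends $1.20, +12.0 g protein (running total 88.0 g).
Take 1.433 servings of broccoli: spends $0.86, +7.2 g protein (running total 95.2 g).
Filling greedily by protein-per-dollar is optimal for one linear limit, giving 95.2 g.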